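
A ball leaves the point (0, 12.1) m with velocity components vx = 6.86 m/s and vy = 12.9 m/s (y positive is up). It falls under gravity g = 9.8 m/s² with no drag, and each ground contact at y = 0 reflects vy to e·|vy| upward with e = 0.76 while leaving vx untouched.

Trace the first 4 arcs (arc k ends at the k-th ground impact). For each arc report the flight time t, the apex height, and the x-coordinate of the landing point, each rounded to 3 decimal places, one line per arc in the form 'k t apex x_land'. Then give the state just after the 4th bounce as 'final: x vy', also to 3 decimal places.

Arc 1: start y=12.100, vy=12.900 → t=3.366, apex=20.590, x_land=23.092, impact vy=-20.089
  bounce: vy ← 0.76·20.089 = 15.268
Arc 2: start y=0.000, vy=15.268 → t=3.116, apex=11.893, x_land=44.467, impact vy=-15.268
  bounce: vy ← 0.76·15.268 = 11.603
Arc 3: start y=0.000, vy=11.603 → t=2.368, apex=6.869, x_land=60.712, impact vy=-11.603
  bounce: vy ← 0.76·11.603 = 8.819
Arc 4: start y=0.000, vy=8.819 → t=1.800, apex=3.968, x_land=73.058, impact vy=-8.819
  bounce: vy ← 0.76·8.819 = 6.702

1 3.366 20.590 23.092
2 3.116 11.893 44.467
3 2.368 6.869 60.712
4 1.800 3.968 73.058
final: 73.058 6.702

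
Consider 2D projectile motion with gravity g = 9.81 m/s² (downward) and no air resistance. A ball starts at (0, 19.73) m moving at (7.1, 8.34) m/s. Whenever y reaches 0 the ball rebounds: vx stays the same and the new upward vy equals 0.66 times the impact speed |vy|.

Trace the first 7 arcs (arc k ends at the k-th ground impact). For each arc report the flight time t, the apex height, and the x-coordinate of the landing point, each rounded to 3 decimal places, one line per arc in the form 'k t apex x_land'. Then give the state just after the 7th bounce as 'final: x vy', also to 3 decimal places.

Arc 1: start y=19.730, vy=8.340 → t=3.028, apex=23.275, x_land=21.502, impact vy=-21.370
  bounce: vy ← 0.66·21.370 = 14.104
Arc 2: start y=0.000, vy=14.104 → t=2.875, apex=10.139, x_land=41.918, impact vy=-14.104
  bounce: vy ← 0.66·14.104 = 9.309
Arc 3: start y=0.000, vy=9.309 → t=1.898, apex=4.416, x_land=55.392, impact vy=-9.309
  bounce: vy ← 0.66·9.309 = 6.144
Arc 4: start y=0.000, vy=6.144 → t=1.253, apex=1.924, x_land=64.285, impact vy=-6.144
  bounce: vy ← 0.66·6.144 = 4.055
Arc 5: start y=0.000, vy=4.055 → t=0.827, apex=0.838, x_land=70.154, impact vy=-4.055
  bounce: vy ← 0.66·4.055 = 2.676
Arc 6: start y=0.000, vy=2.676 → t=0.546, apex=0.365, x_land=74.028, impact vy=-2.676
  bounce: vy ← 0.66·2.676 = 1.766
Arc 7: start y=0.000, vy=1.766 → t=0.360, apex=0.159, x_land=76.585, impact vy=-1.766
  bounce: vy ← 0.66·1.766 = 1.166

1 3.028 23.275 21.502
2 2.875 10.139 41.918
3 1.898 4.416 55.392
4 1.253 1.924 64.285
5 0.827 0.838 70.154
6 0.546 0.365 74.028
7 0.360 0.159 76.585
final: 76.585 1.166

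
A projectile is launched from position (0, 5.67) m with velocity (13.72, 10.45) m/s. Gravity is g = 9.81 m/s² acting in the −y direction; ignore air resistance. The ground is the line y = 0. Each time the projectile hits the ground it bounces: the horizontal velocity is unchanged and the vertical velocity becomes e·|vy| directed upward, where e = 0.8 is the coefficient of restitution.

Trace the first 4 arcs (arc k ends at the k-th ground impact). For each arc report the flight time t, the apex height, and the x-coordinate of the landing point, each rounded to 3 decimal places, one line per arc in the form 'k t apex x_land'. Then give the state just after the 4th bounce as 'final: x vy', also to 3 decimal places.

Arc 1: start y=5.670, vy=10.450 → t=2.579, apex=11.236, x_land=35.380, impact vy=-14.847
  bounce: vy ← 0.8·14.847 = 11.878
Arc 2: start y=0.000, vy=11.878 → t=2.422, apex=7.191, x_land=68.605, impact vy=-11.878
  bounce: vy ← 0.8·11.878 = 9.502
Arc 3: start y=0.000, vy=9.502 → t=1.937, apex=4.602, x_land=95.184, impact vy=-9.502
  bounce: vy ← 0.8·9.502 = 7.602
Arc 4: start y=0.000, vy=7.602 → t=1.550, apex=2.945, x_land=116.448, impact vy=-7.602
  bounce: vy ← 0.8·7.602 = 6.082

1 2.579 11.236 35.380
2 2.422 7.191 68.605
3 1.937 4.602 95.184
4 1.550 2.945 116.448
final: 116.448 6.082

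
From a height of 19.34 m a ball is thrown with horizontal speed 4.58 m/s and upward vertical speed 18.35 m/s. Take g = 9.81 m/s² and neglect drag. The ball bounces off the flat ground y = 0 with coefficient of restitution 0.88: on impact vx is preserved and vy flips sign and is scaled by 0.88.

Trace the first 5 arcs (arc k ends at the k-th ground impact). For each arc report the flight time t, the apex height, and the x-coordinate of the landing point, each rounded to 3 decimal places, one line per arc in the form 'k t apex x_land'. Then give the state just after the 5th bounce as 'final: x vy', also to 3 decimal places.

1 4.599 36.502 21.061
2 4.801 28.267 43.051
3 4.225 21.890 62.402
4 3.718 16.952 79.431
5 3.272 13.127 94.416
final: 94.416 14.123

Arc 1: start y=19.340, vy=18.350 → t=4.599, apex=36.502, x_land=21.061, impact vy=-26.761
  bounce: vy ← 0.88·26.761 = 23.550
Arc 2: start y=0.000, vy=23.550 → t=4.801, apex=28.267, x_land=43.051, impact vy=-23.550
  bounce: vy ← 0.88·23.550 = 20.724
Arc 3: start y=0.000, vy=20.724 → t=4.225, apex=21.890, x_land=62.402, impact vy=-20.724
  bounce: vy ← 0.88·20.724 = 18.237
Arc 4: start y=0.000, vy=18.237 → t=3.718, apex=16.952, x_land=79.431, impact vy=-18.237
  bounce: vy ← 0.88·18.237 = 16.049
Arc 5: start y=0.000, vy=16.049 → t=3.272, apex=13.127, x_land=94.416, impact vy=-16.049
  bounce: vy ← 0.88·16.049 = 14.123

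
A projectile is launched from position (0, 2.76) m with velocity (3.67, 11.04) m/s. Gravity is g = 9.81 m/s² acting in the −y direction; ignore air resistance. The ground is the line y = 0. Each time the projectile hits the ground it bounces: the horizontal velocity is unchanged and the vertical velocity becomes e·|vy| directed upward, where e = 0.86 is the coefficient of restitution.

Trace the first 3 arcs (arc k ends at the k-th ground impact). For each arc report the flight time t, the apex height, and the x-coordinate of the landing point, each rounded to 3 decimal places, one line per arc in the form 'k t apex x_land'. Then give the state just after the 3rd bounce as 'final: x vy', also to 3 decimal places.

1 2.478 8.972 9.094
2 2.326 6.636 17.631
3 2.001 4.908 24.973
final: 24.973 8.439

Arc 1: start y=2.760, vy=11.040 → t=2.478, apex=8.972, x_land=9.094, impact vy=-13.268
  bounce: vy ← 0.86·13.268 = 11.410
Arc 2: start y=0.000, vy=11.410 → t=2.326, apex=6.636, x_land=17.631, impact vy=-11.410
  bounce: vy ← 0.86·11.410 = 9.813
Arc 3: start y=0.000, vy=9.813 → t=2.001, apex=4.908, x_land=24.973, impact vy=-9.813
  bounce: vy ← 0.86·9.813 = 8.439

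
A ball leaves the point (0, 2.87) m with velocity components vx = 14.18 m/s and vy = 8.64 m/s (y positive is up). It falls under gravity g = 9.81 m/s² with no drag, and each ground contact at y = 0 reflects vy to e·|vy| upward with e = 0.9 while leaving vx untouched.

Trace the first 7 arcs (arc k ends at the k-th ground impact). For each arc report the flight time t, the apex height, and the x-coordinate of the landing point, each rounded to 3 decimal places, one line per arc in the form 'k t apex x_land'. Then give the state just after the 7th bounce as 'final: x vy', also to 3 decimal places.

1 2.047 6.675 29.030
2 2.100 5.407 58.805
3 1.890 4.379 85.602
4 1.701 3.547 109.720
5 1.531 2.873 131.426
6 1.378 2.327 150.961
7 1.240 1.885 168.542
final: 168.542 5.474

Arc 1: start y=2.870, vy=8.640 → t=2.047, apex=6.675, x_land=29.030, impact vy=-11.444
  bounce: vy ← 0.9·11.444 = 10.299
Arc 2: start y=0.000, vy=10.299 → t=2.100, apex=5.407, x_land=58.805, impact vy=-10.299
  bounce: vy ← 0.9·10.299 = 9.269
Arc 3: start y=0.000, vy=9.269 → t=1.890, apex=4.379, x_land=85.602, impact vy=-9.269
  bounce: vy ← 0.9·9.269 = 8.342
Arc 4: start y=0.000, vy=8.342 → t=1.701, apex=3.547, x_land=109.720, impact vy=-8.342
  bounce: vy ← 0.9·8.342 = 7.508
Arc 5: start y=0.000, vy=7.508 → t=1.531, apex=2.873, x_land=131.426, impact vy=-7.508
  bounce: vy ← 0.9·7.508 = 6.757
Arc 6: start y=0.000, vy=6.757 → t=1.378, apex=2.327, x_land=150.961, impact vy=-6.757
  bounce: vy ← 0.9·6.757 = 6.082
Arc 7: start y=0.000, vy=6.082 → t=1.240, apex=1.885, x_land=168.542, impact vy=-6.082
  bounce: vy ← 0.9·6.082 = 5.474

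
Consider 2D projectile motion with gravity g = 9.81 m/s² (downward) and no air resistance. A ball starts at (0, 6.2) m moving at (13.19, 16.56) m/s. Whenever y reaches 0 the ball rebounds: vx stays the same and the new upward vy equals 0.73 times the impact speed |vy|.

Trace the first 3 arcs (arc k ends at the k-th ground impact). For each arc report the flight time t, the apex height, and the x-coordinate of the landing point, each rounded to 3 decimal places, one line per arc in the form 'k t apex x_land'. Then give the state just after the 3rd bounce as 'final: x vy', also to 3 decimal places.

1 3.716 20.177 49.018
2 2.961 10.752 88.076
3 2.162 5.730 116.588
final: 116.588 7.740

Arc 1: start y=6.200, vy=16.560 → t=3.716, apex=20.177, x_land=49.018, impact vy=-19.897
  bounce: vy ← 0.73·19.897 = 14.525
Arc 2: start y=0.000, vy=14.525 → t=2.961, apex=10.752, x_land=88.076, impact vy=-14.525
  bounce: vy ← 0.73·14.525 = 10.603
Arc 3: start y=0.000, vy=10.603 → t=2.162, apex=5.730, x_land=116.588, impact vy=-10.603
  bounce: vy ← 0.73·10.603 = 7.740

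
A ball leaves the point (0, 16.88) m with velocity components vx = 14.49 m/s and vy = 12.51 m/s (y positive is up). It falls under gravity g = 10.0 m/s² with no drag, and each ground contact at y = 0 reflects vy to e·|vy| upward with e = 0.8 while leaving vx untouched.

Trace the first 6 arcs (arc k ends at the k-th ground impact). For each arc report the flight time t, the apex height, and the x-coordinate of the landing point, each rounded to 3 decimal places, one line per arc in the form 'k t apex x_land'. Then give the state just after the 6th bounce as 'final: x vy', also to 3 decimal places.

Arc 1: start y=16.880, vy=12.510 → t=3.474, apex=24.705, x_land=50.336, impact vy=-22.228
  bounce: vy ← 0.8·22.228 = 17.783
Arc 2: start y=0.000, vy=17.783 → t=3.557, apex=15.811, x_land=101.870, impact vy=-17.783
  bounce: vy ← 0.8·17.783 = 14.226
Arc 3: start y=0.000, vy=14.226 → t=2.845, apex=10.119, x_land=143.098, impact vy=-14.226
  bounce: vy ← 0.8·14.226 = 11.381
Arc 4: start y=0.000, vy=11.381 → t=2.276, apex=6.476, x_land=176.079, impact vy=-11.381
  bounce: vy ← 0.8·11.381 = 9.105
Arc 5: start y=0.000, vy=9.105 → t=1.821, apex=4.145, x_land=202.465, impact vy=-9.105
  bounce: vy ← 0.8·9.105 = 7.284
Arc 6: start y=0.000, vy=7.284 → t=1.457, apex=2.653, x_land=223.573, impact vy=-7.284
  bounce: vy ← 0.8·7.284 = 5.827

1 3.474 24.705 50.336
2 3.557 15.811 101.870
3 2.845 10.119 143.098
4 2.276 6.476 176.079
5 1.821 4.145 202.465
6 1.457 2.653 223.573
final: 223.573 5.827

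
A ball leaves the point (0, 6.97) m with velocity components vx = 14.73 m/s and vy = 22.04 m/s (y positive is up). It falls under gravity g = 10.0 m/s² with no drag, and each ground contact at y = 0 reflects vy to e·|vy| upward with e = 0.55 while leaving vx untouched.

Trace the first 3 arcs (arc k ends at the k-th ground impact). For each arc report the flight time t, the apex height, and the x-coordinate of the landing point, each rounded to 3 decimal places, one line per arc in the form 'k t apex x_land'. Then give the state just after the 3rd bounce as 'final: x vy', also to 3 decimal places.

Arc 1: start y=6.970, vy=22.040 → t=4.704, apex=31.258, x_land=69.295, impact vy=-25.003
  bounce: vy ← 0.55·25.003 = 13.752
Arc 2: start y=0.000, vy=13.752 → t=2.750, apex=9.456, x_land=109.807, impact vy=-13.752
  bounce: vy ← 0.55·13.752 = 7.563
Arc 3: start y=0.000, vy=7.563 → t=1.513, apex=2.860, x_land=132.089, impact vy=-7.563
  bounce: vy ← 0.55·7.563 = 4.160

1 4.704 31.258 69.295
2 2.750 9.456 109.807
3 1.513 2.860 132.089
final: 132.089 4.160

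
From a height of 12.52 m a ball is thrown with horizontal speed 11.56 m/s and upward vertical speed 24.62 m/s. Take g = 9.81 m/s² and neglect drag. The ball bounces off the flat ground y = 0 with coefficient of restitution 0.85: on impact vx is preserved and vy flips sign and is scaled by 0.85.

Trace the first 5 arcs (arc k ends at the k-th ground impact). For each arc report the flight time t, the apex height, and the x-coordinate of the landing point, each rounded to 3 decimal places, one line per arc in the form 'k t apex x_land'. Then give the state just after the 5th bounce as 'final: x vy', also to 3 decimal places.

1 5.485 43.414 63.404
2 5.058 31.367 121.870
3 4.299 22.662 171.566
4 3.654 16.374 213.807
5 3.106 11.830 249.713
final: 249.713 12.950

Arc 1: start y=12.520, vy=24.620 → t=5.485, apex=43.414, x_land=63.404, impact vy=-29.185
  bounce: vy ← 0.85·29.185 = 24.808
Arc 2: start y=0.000, vy=24.808 → t=5.058, apex=31.367, x_land=121.870, impact vy=-24.808
  bounce: vy ← 0.85·24.808 = 21.086
Arc 3: start y=0.000, vy=21.086 → t=4.299, apex=22.662, x_land=171.566, impact vy=-21.086
  bounce: vy ← 0.85·21.086 = 17.923
Arc 4: start y=0.000, vy=17.923 → t=3.654, apex=16.374, x_land=213.807, impact vy=-17.923
  bounce: vy ← 0.85·17.923 = 15.235
Arc 5: start y=0.000, vy=15.235 → t=3.106, apex=11.830, x_land=249.713, impact vy=-15.235
  bounce: vy ← 0.85·15.235 = 12.950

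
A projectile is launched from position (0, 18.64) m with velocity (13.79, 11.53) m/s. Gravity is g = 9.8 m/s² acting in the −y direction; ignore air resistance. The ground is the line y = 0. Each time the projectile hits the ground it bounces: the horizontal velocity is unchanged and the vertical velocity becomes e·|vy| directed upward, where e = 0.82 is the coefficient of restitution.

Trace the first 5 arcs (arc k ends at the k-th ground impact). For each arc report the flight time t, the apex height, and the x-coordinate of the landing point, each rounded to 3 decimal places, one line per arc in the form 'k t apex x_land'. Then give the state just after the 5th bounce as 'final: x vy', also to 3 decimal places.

1 3.454 25.423 47.635
2 3.736 17.094 99.148
3 3.063 11.494 141.390
4 2.512 7.729 176.027
5 2.060 5.197 204.430
final: 204.430 8.276

Arc 1: start y=18.640, vy=11.530 → t=3.454, apex=25.423, x_land=47.635, impact vy=-22.322
  bounce: vy ← 0.82·22.322 = 18.304
Arc 2: start y=0.000, vy=18.304 → t=3.736, apex=17.094, x_land=99.148, impact vy=-18.304
  bounce: vy ← 0.82·18.304 = 15.010
Arc 3: start y=0.000, vy=15.010 → t=3.063, apex=11.494, x_land=141.390, impact vy=-15.010
  bounce: vy ← 0.82·15.010 = 12.308
Arc 4: start y=0.000, vy=12.308 → t=2.512, apex=7.729, x_land=176.027, impact vy=-12.308
  bounce: vy ← 0.82·12.308 = 10.092
Arc 5: start y=0.000, vy=10.092 → t=2.060, apex=5.197, x_land=204.430, impact vy=-10.092
  bounce: vy ← 0.82·10.092 = 8.276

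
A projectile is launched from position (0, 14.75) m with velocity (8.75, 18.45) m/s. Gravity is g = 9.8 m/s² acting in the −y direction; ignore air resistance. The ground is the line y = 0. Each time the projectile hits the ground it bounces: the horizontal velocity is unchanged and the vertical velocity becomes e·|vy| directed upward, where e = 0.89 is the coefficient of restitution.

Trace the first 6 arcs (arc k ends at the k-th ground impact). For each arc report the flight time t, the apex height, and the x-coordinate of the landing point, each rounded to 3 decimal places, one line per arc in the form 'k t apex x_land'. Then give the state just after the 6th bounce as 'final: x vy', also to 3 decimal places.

Arc 1: start y=14.750, vy=18.450 → t=4.443, apex=32.117, x_land=38.875, impact vy=-25.090
  bounce: vy ← 0.89·25.090 = 22.330
Arc 2: start y=0.000, vy=22.330 → t=4.557, apex=25.440, x_land=78.750, impact vy=-22.330
  bounce: vy ← 0.89·22.330 = 19.874
Arc 3: start y=0.000, vy=19.874 → t=4.056, apex=20.151, x_land=114.239, impact vy=-19.874
  bounce: vy ← 0.89·19.874 = 17.688
Arc 4: start y=0.000, vy=17.688 → t=3.610, apex=15.962, x_land=145.824, impact vy=-17.688
  bounce: vy ← 0.89·17.688 = 15.742
Arc 5: start y=0.000, vy=15.742 → t=3.213, apex=12.643, x_land=173.934, impact vy=-15.742
  bounce: vy ← 0.89·15.742 = 14.010
Arc 6: start y=0.000, vy=14.010 → t=2.859, apex=10.015, x_land=198.953, impact vy=-14.010
  bounce: vy ← 0.89·14.010 = 12.469

1 4.443 32.117 38.875
2 4.557 25.440 78.750
3 4.056 20.151 114.239
4 3.610 15.962 145.824
5 3.213 12.643 173.934
6 2.859 10.015 198.953
final: 198.953 12.469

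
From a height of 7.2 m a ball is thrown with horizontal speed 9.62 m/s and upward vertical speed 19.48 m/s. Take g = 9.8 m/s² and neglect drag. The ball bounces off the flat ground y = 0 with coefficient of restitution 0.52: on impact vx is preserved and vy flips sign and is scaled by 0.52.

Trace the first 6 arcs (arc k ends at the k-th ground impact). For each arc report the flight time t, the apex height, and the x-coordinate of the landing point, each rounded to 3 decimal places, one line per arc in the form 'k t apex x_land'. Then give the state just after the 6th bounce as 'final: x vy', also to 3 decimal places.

Arc 1: start y=7.200, vy=19.480 → t=4.316, apex=26.561, x_land=41.520, impact vy=-22.816
  bounce: vy ← 0.52·22.816 = 11.865
Arc 2: start y=0.000, vy=11.865 → t=2.421, apex=7.182, x_land=64.813, impact vy=-11.865
  bounce: vy ← 0.52·11.865 = 6.170
Arc 3: start y=0.000, vy=6.170 → t=1.259, apex=1.942, x_land=76.925, impact vy=-6.170
  bounce: vy ← 0.52·6.170 = 3.208
Arc 4: start y=0.000, vy=3.208 → t=0.655, apex=0.525, x_land=83.224, impact vy=-3.208
  bounce: vy ← 0.52·3.208 = 1.668
Arc 5: start y=0.000, vy=1.668 → t=0.340, apex=0.142, x_land=86.499, impact vy=-1.668
  bounce: vy ← 0.52·1.668 = 0.867
Arc 6: start y=0.000, vy=0.867 → t=0.177, apex=0.038, x_land=88.202, impact vy=-0.867
  bounce: vy ← 0.52·0.867 = 0.451

1 4.316 26.561 41.520
2 2.421 7.182 64.813
3 1.259 1.942 76.925
4 0.655 0.525 83.224
5 0.340 0.142 86.499
6 0.177 0.038 88.202
final: 88.202 0.451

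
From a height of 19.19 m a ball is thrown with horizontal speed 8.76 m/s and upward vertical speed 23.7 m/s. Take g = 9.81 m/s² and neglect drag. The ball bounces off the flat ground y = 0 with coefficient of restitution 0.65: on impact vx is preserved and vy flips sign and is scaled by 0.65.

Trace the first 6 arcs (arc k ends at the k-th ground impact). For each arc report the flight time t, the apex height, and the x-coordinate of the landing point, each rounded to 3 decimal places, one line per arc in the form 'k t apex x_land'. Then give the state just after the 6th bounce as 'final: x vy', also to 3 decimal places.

Arc 1: start y=19.190, vy=23.700 → t=5.538, apex=47.818, x_land=48.515, impact vy=-30.630
  bounce: vy ← 0.65·30.630 = 19.910
Arc 2: start y=0.000, vy=19.910 → t=4.059, apex=20.203, x_land=84.072, impact vy=-19.910
  bounce: vy ← 0.65·19.910 = 12.941
Arc 3: start y=0.000, vy=12.941 → t=2.638, apex=8.536, x_land=107.184, impact vy=-12.941
  bounce: vy ← 0.65·12.941 = 8.412
Arc 4: start y=0.000, vy=8.412 → t=1.715, apex=3.606, x_land=122.207, impact vy=-8.412
  bounce: vy ← 0.65·8.412 = 5.468
Arc 5: start y=0.000, vy=5.468 → t=1.115, apex=1.524, x_land=131.972, impact vy=-5.468
  bounce: vy ← 0.65·5.468 = 3.554
Arc 6: start y=0.000, vy=3.554 → t=0.725, apex=0.644, x_land=138.319, impact vy=-3.554
  bounce: vy ← 0.65·3.554 = 2.310

1 5.538 47.818 48.515
2 4.059 20.203 84.072
3 2.638 8.536 107.184
4 1.715 3.606 122.207
5 1.115 1.524 131.972
6 0.725 0.644 138.319
final: 138.319 2.310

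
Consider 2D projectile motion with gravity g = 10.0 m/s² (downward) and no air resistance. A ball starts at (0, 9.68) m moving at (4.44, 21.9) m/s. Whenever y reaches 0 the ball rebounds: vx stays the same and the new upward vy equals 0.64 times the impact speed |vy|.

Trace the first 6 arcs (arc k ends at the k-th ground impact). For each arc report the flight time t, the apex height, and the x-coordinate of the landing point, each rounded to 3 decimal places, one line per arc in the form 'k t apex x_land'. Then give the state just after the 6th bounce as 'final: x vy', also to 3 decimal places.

1 4.785 33.660 21.244
2 3.321 13.787 35.990
3 2.126 5.647 45.427
4 1.360 2.313 51.467
5 0.871 0.947 55.332
6 0.557 0.388 57.806
final: 57.806 1.783

Arc 1: start y=9.680, vy=21.900 → t=4.785, apex=33.660, x_land=21.244, impact vy=-25.946
  bounce: vy ← 0.64·25.946 = 16.606
Arc 2: start y=0.000, vy=16.606 → t=3.321, apex=13.787, x_land=35.990, impact vy=-16.606
  bounce: vy ← 0.64·16.606 = 10.628
Arc 3: start y=0.000, vy=10.628 → t=2.126, apex=5.647, x_land=45.427, impact vy=-10.628
  bounce: vy ← 0.64·10.628 = 6.802
Arc 4: start y=0.000, vy=6.802 → t=1.360, apex=2.313, x_land=51.467, impact vy=-6.802
  bounce: vy ← 0.64·6.802 = 4.353
Arc 5: start y=0.000, vy=4.353 → t=0.871, apex=0.947, x_land=55.332, impact vy=-4.353
  bounce: vy ← 0.64·4.353 = 2.786
Arc 6: start y=0.000, vy=2.786 → t=0.557, apex=0.388, x_land=57.806, impact vy=-2.786
  bounce: vy ← 0.64·2.786 = 1.783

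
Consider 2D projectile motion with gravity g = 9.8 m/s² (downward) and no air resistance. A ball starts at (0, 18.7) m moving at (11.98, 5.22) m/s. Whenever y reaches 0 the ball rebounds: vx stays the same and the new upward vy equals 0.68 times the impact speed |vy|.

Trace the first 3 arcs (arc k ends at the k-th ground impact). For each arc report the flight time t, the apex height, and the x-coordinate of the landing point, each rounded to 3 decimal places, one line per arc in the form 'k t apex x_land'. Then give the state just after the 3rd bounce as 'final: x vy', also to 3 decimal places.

Arc 1: start y=18.700, vy=5.220 → t=2.558, apex=20.090, x_land=30.639, impact vy=-19.844
  bounce: vy ← 0.68·19.844 = 13.494
Arc 2: start y=0.000, vy=13.494 → t=2.754, apex=9.290, x_land=63.630, impact vy=-13.494
  bounce: vy ← 0.68·13.494 = 9.176
Arc 3: start y=0.000, vy=9.176 → t=1.873, apex=4.296, x_land=86.063, impact vy=-9.176
  bounce: vy ← 0.68·9.176 = 6.239

1 2.558 20.090 30.639
2 2.754 9.290 63.630
3 1.873 4.296 86.063
final: 86.063 6.239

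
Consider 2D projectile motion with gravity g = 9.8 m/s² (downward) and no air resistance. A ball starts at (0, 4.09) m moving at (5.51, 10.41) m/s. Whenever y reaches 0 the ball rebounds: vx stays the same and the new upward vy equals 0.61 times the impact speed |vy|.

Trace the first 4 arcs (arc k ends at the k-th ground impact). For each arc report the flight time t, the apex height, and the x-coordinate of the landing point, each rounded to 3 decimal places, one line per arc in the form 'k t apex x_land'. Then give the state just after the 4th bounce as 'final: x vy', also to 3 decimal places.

1 2.463 9.619 13.573
2 1.709 3.579 22.991
3 1.043 1.332 28.737
4 0.636 0.496 32.241
final: 32.241 1.901

Arc 1: start y=4.090, vy=10.410 → t=2.463, apex=9.619, x_land=13.573, impact vy=-13.731
  bounce: vy ← 0.61·13.731 = 8.376
Arc 2: start y=0.000, vy=8.376 → t=1.709, apex=3.579, x_land=22.991, impact vy=-8.376
  bounce: vy ← 0.61·8.376 = 5.109
Arc 3: start y=0.000, vy=5.109 → t=1.043, apex=1.332, x_land=28.737, impact vy=-5.109
  bounce: vy ← 0.61·5.109 = 3.117
Arc 4: start y=0.000, vy=3.117 → t=0.636, apex=0.496, x_land=32.241, impact vy=-3.117
  bounce: vy ← 0.61·3.117 = 1.901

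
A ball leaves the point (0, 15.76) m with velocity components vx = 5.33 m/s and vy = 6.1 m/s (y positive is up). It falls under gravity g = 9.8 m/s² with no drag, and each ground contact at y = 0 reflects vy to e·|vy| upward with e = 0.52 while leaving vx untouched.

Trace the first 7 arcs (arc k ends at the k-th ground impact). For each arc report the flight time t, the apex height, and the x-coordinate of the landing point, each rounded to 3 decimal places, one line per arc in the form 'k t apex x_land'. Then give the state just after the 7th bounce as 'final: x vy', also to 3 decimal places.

Arc 1: start y=15.760, vy=6.100 → t=2.521, apex=17.658, x_land=13.436, impact vy=-18.604
  bounce: vy ← 0.52·18.604 = 9.674
Arc 2: start y=0.000, vy=9.674 → t=1.974, apex=4.775, x_land=23.959, impact vy=-9.674
  bounce: vy ← 0.52·9.674 = 5.031
Arc 3: start y=0.000, vy=5.031 → t=1.027, apex=1.291, x_land=29.431, impact vy=-5.031
  bounce: vy ← 0.52·5.031 = 2.616
Arc 4: start y=0.000, vy=2.616 → t=0.534, apex=0.349, x_land=32.276, impact vy=-2.616
  bounce: vy ← 0.52·2.616 = 1.360
Arc 5: start y=0.000, vy=1.360 → t=0.278, apex=0.094, x_land=33.756, impact vy=-1.360
  bounce: vy ← 0.52·1.360 = 0.707
Arc 6: start y=0.000, vy=0.707 → t=0.144, apex=0.026, x_land=34.525, impact vy=-0.707
  bounce: vy ← 0.52·0.707 = 0.368
Arc 7: start y=0.000, vy=0.368 → t=0.075, apex=0.007, x_land=34.925, impact vy=-0.368
  bounce: vy ← 0.52·0.368 = 0.191

1 2.521 17.658 13.436
2 1.974 4.775 23.959
3 1.027 1.291 29.431
4 0.534 0.349 32.276
5 0.278 0.094 33.756
6 0.144 0.026 34.525
7 0.075 0.007 34.925
final: 34.925 0.191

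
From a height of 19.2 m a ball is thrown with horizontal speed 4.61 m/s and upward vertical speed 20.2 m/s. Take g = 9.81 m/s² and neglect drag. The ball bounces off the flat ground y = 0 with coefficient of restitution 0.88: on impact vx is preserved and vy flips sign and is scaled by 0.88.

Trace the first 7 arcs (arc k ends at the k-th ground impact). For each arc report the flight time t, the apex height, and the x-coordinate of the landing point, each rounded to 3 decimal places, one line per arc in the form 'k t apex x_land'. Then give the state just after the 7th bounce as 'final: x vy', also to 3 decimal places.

Arc 1: start y=19.200, vy=20.200 → t=4.915, apex=39.997, x_land=22.657, impact vy=-28.013
  bounce: vy ← 0.88·28.013 = 24.652
Arc 2: start y=0.000, vy=24.652 → t=5.026, apex=30.974, x_land=45.826, impact vy=-24.652
  bounce: vy ← 0.88·24.652 = 21.693
Arc 3: start y=0.000, vy=21.693 → t=4.423, apex=23.986, x_land=66.215, impact vy=-21.693
  bounce: vy ← 0.88·21.693 = 19.090
Arc 4: start y=0.000, vy=19.090 → t=3.892, apex=18.575, x_land=84.157, impact vy=-19.090
  bounce: vy ← 0.88·19.090 = 16.799
Arc 5: start y=0.000, vy=16.799 → t=3.425, apex=14.384, x_land=99.946, impact vy=-16.799
  bounce: vy ← 0.88·16.799 = 14.784
Arc 6: start y=0.000, vy=14.784 → t=3.014, apex=11.139, x_land=113.840, impact vy=-14.784
  bounce: vy ← 0.88·14.784 = 13.009
Arc 7: start y=0.000, vy=13.009 → t=2.652, apex=8.626, x_land=126.067, impact vy=-13.009
  bounce: vy ← 0.88·13.009 = 11.448

1 4.915 39.997 22.657
2 5.026 30.974 45.826
3 4.423 23.986 66.215
4 3.892 18.575 84.157
5 3.425 14.384 99.946
6 3.014 11.139 113.840
7 2.652 8.626 126.067
final: 126.067 11.448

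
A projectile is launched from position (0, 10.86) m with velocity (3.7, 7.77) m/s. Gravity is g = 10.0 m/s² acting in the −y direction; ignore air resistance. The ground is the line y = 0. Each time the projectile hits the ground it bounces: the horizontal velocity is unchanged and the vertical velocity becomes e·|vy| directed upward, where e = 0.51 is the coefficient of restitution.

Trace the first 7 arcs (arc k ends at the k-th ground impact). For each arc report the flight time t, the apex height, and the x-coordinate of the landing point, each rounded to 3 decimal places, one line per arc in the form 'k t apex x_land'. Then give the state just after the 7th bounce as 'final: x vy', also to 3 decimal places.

1 2.443 13.879 9.039
2 1.699 3.610 15.327
3 0.867 0.939 18.534
4 0.442 0.244 20.169
5 0.225 0.064 21.003
6 0.115 0.017 21.429
7 0.059 0.004 21.645
final: 21.645 0.150

Arc 1: start y=10.860, vy=7.770 → t=2.443, apex=13.879, x_land=9.039, impact vy=-16.661
  bounce: vy ← 0.51·16.661 = 8.497
Arc 2: start y=0.000, vy=8.497 → t=1.699, apex=3.610, x_land=15.327, impact vy=-8.497
  bounce: vy ← 0.51·8.497 = 4.333
Arc 3: start y=0.000, vy=4.333 → t=0.867, apex=0.939, x_land=18.534, impact vy=-4.333
  bounce: vy ← 0.51·4.333 = 2.210
Arc 4: start y=0.000, vy=2.210 → t=0.442, apex=0.244, x_land=20.169, impact vy=-2.210
  bounce: vy ← 0.51·2.210 = 1.127
Arc 5: start y=0.000, vy=1.127 → t=0.225, apex=0.064, x_land=21.003, impact vy=-1.127
  bounce: vy ← 0.51·1.127 = 0.575
Arc 6: start y=0.000, vy=0.575 → t=0.115, apex=0.017, x_land=21.429, impact vy=-0.575
  bounce: vy ← 0.51·0.575 = 0.293
Arc 7: start y=0.000, vy=0.293 → t=0.059, apex=0.004, x_land=21.645, impact vy=-0.293
  bounce: vy ← 0.51·0.293 = 0.150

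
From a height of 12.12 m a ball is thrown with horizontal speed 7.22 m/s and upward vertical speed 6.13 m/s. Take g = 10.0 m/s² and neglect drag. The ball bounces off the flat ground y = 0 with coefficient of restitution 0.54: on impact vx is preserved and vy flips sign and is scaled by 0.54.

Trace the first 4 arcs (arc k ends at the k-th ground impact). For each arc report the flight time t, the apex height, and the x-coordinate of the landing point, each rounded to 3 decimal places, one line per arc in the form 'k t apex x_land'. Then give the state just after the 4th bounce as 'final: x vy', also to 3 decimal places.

Arc 1: start y=12.120, vy=6.130 → t=2.286, apex=13.999, x_land=16.507, impact vy=-16.733
  bounce: vy ← 0.54·16.733 = 9.036
Arc 2: start y=0.000, vy=9.036 → t=1.807, apex=4.082, x_land=29.554, impact vy=-9.036
  bounce: vy ← 0.54·9.036 = 4.879
Arc 3: start y=0.000, vy=4.879 → t=0.976, apex=1.190, x_land=36.600, impact vy=-4.879
  bounce: vy ← 0.54·4.879 = 2.635
Arc 4: start y=0.000, vy=2.635 → t=0.527, apex=0.347, x_land=40.404, impact vy=-2.635
  bounce: vy ← 0.54·2.635 = 1.423

1 2.286 13.999 16.507
2 1.807 4.082 29.554
3 0.976 1.190 36.600
4 0.527 0.347 40.404
final: 40.404 1.423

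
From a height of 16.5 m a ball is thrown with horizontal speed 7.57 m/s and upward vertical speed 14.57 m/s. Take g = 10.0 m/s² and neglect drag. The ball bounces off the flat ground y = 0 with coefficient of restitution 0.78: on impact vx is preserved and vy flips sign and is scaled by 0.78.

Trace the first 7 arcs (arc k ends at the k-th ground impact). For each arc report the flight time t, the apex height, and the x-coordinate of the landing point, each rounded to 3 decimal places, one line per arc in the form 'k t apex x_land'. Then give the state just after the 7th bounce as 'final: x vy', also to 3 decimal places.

Arc 1: start y=16.500, vy=14.570 → t=3.786, apex=27.114, x_land=28.658, impact vy=-23.287
  bounce: vy ← 0.78·23.287 = 18.164
Arc 2: start y=0.000, vy=18.164 → t=3.633, apex=16.496, x_land=56.158, impact vy=-18.164
  bounce: vy ← 0.78·18.164 = 14.168
Arc 3: start y=0.000, vy=14.168 → t=2.834, apex=10.036, x_land=77.608, impact vy=-14.168
  bounce: vy ← 0.78·14.168 = 11.051
Arc 4: start y=0.000, vy=11.051 → t=2.210, apex=6.106, x_land=94.339, impact vy=-11.051
  bounce: vy ← 0.78·11.051 = 8.620
Arc 5: start y=0.000, vy=8.620 → t=1.724, apex=3.715, x_land=107.389, impact vy=-8.620
  bounce: vy ← 0.78·8.620 = 6.723
Arc 6: start y=0.000, vy=6.723 → t=1.345, apex=2.260, x_land=117.568, impact vy=-6.723
  bounce: vy ← 0.78·6.723 = 5.244
Arc 7: start y=0.000, vy=5.244 → t=1.049, apex=1.375, x_land=125.508, impact vy=-5.244
  bounce: vy ← 0.78·5.244 = 4.090

1 3.786 27.114 28.658
2 3.633 16.496 56.158
3 2.834 10.036 77.608
4 2.210 6.106 94.339
5 1.724 3.715 107.389
6 1.345 2.260 117.568
7 1.049 1.375 125.508
final: 125.508 4.090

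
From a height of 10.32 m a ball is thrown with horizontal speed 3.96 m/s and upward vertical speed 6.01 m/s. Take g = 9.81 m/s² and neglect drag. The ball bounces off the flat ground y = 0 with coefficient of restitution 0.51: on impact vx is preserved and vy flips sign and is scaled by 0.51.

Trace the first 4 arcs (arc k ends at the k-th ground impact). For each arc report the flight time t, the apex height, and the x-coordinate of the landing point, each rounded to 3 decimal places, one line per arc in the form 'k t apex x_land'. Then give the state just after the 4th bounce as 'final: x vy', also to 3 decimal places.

1 2.187 12.161 8.661
2 1.606 3.163 15.021
3 0.819 0.823 18.265
4 0.418 0.214 19.919
final: 19.919 1.045

Arc 1: start y=10.320, vy=6.010 → t=2.187, apex=12.161, x_land=8.661, impact vy=-15.447
  bounce: vy ← 0.51·15.447 = 7.878
Arc 2: start y=0.000, vy=7.878 → t=1.606, apex=3.163, x_land=15.021, impact vy=-7.878
  bounce: vy ← 0.51·7.878 = 4.018
Arc 3: start y=0.000, vy=4.018 → t=0.819, apex=0.823, x_land=18.265, impact vy=-4.018
  bounce: vy ← 0.51·4.018 = 2.049
Arc 4: start y=0.000, vy=2.049 → t=0.418, apex=0.214, x_land=19.919, impact vy=-2.049
  bounce: vy ← 0.51·2.049 = 1.045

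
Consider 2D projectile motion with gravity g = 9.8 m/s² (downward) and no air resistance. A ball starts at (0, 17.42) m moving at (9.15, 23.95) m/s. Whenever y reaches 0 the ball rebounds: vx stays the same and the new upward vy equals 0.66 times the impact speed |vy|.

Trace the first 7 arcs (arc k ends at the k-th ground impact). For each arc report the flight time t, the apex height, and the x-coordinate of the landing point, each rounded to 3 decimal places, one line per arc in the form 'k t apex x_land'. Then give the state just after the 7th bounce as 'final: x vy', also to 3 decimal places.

Arc 1: start y=17.420, vy=23.950 → t=5.531, apex=46.685, x_land=50.605, impact vy=-30.250
  bounce: vy ← 0.66·30.250 = 19.965
Arc 2: start y=0.000, vy=19.965 → t=4.074, apex=20.336, x_land=87.886, impact vy=-19.965
  bounce: vy ← 0.66·19.965 = 13.177
Arc 3: start y=0.000, vy=13.177 → t=2.689, apex=8.858, x_land=112.491, impact vy=-13.177
  bounce: vy ← 0.66·13.177 = 8.697
Arc 4: start y=0.000, vy=8.697 → t=1.775, apex=3.859, x_land=128.731, impact vy=-8.697
  bounce: vy ← 0.66·8.697 = 5.740
Arc 5: start y=0.000, vy=5.740 → t=1.171, apex=1.681, x_land=139.449, impact vy=-5.740
  bounce: vy ← 0.66·5.740 = 3.788
Arc 6: start y=0.000, vy=3.788 → t=0.773, apex=0.732, x_land=146.523, impact vy=-3.788
  bounce: vy ← 0.66·3.788 = 2.500
Arc 7: start y=0.000, vy=2.500 → t=0.510, apex=0.319, x_land=151.192, impact vy=-2.500
  bounce: vy ← 0.66·2.500 = 1.650

1 5.531 46.685 50.605
2 4.074 20.336 87.886
3 2.689 8.858 112.491
4 1.775 3.859 128.731
5 1.171 1.681 139.449
6 0.773 0.732 146.523
7 0.510 0.319 151.192
final: 151.192 1.650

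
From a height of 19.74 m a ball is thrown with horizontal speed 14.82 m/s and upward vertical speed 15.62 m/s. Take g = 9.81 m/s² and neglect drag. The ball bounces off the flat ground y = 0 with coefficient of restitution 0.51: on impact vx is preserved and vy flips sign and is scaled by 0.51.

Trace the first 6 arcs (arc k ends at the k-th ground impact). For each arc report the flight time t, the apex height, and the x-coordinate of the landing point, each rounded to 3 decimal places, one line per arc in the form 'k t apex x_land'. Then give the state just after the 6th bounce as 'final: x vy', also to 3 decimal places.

1 4.153 32.175 61.554
2 2.612 8.369 100.270
3 1.332 2.177 120.015
4 0.679 0.566 130.085
5 0.347 0.147 135.221
6 0.177 0.038 137.840
final: 137.840 0.442

Arc 1: start y=19.740, vy=15.620 → t=4.153, apex=32.175, x_land=61.554, impact vy=-25.125
  bounce: vy ← 0.51·25.125 = 12.814
Arc 2: start y=0.000, vy=12.814 → t=2.612, apex=8.369, x_land=100.270, impact vy=-12.814
  bounce: vy ← 0.51·12.814 = 6.535
Arc 3: start y=0.000, vy=6.535 → t=1.332, apex=2.177, x_land=120.015, impact vy=-6.535
  bounce: vy ← 0.51·6.535 = 3.333
Arc 4: start y=0.000, vy=3.333 → t=0.679, apex=0.566, x_land=130.085, impact vy=-3.333
  bounce: vy ← 0.51·3.333 = 1.700
Arc 5: start y=0.000, vy=1.700 → t=0.347, apex=0.147, x_land=135.221, impact vy=-1.700
  bounce: vy ← 0.51·1.700 = 0.867
Arc 6: start y=0.000, vy=0.867 → t=0.177, apex=0.038, x_land=137.840, impact vy=-0.867
  bounce: vy ← 0.51·0.867 = 0.442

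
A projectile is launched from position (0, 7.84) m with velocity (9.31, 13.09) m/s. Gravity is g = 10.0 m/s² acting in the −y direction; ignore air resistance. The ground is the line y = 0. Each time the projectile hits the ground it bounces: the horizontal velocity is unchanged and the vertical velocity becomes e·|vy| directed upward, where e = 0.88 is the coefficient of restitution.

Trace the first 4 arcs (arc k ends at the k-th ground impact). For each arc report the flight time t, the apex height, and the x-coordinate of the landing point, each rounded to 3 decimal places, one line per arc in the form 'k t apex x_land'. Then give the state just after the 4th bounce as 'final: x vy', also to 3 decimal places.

1 3.120 16.407 29.052
2 3.188 12.706 58.734
3 2.806 9.839 84.854
4 2.469 7.620 107.840
final: 107.840 10.863

Arc 1: start y=7.840, vy=13.090 → t=3.120, apex=16.407, x_land=29.052, impact vy=-18.115
  bounce: vy ← 0.88·18.115 = 15.941
Arc 2: start y=0.000, vy=15.941 → t=3.188, apex=12.706, x_land=58.734, impact vy=-15.941
  bounce: vy ← 0.88·15.941 = 14.028
Arc 3: start y=0.000, vy=14.028 → t=2.806, apex=9.839, x_land=84.854, impact vy=-14.028
  bounce: vy ← 0.88·14.028 = 12.345
Arc 4: start y=0.000, vy=12.345 → t=2.469, apex=7.620, x_land=107.840, impact vy=-12.345
  bounce: vy ← 0.88·12.345 = 10.863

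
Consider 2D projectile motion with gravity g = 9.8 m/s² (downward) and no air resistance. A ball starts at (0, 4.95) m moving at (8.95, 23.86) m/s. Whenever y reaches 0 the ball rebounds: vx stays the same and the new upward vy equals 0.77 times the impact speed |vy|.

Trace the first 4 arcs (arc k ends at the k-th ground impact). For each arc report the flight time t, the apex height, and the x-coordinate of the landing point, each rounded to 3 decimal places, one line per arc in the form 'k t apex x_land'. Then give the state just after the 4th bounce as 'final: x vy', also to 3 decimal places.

1 5.069 33.996 45.365
2 4.056 20.156 81.669
3 3.123 11.951 109.624
4 2.405 7.086 131.148
final: 131.148 9.074

Arc 1: start y=4.950, vy=23.860 → t=5.069, apex=33.996, x_land=45.365, impact vy=-25.813
  bounce: vy ← 0.77·25.813 = 19.876
Arc 2: start y=0.000, vy=19.876 → t=4.056, apex=20.156, x_land=81.669, impact vy=-19.876
  bounce: vy ← 0.77·19.876 = 15.305
Arc 3: start y=0.000, vy=15.305 → t=3.123, apex=11.951, x_land=109.624, impact vy=-15.305
  bounce: vy ← 0.77·15.305 = 11.785
Arc 4: start y=0.000, vy=11.785 → t=2.405, apex=7.086, x_land=131.148, impact vy=-11.785
  bounce: vy ← 0.77·11.785 = 9.074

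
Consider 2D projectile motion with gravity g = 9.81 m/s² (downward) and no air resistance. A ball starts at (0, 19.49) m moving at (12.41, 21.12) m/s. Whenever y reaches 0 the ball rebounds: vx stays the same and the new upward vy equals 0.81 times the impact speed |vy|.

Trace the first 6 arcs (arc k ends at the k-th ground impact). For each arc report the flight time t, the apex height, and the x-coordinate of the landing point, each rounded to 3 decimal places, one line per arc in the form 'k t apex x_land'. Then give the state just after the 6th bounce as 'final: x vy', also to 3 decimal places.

Arc 1: start y=19.490, vy=21.120 → t=5.087, apex=42.225, x_land=63.129, impact vy=-28.783
  bounce: vy ← 0.81·28.783 = 23.314
Arc 2: start y=0.000, vy=23.314 → t=4.753, apex=27.704, x_land=122.115, impact vy=-23.314
  bounce: vy ← 0.81·23.314 = 18.884
Arc 3: start y=0.000, vy=18.884 → t=3.850, apex=18.176, x_land=169.894, impact vy=-18.884
  bounce: vy ← 0.81·18.884 = 15.296
Arc 4: start y=0.000, vy=15.296 → t=3.119, apex=11.925, x_land=208.595, impact vy=-15.296
  bounce: vy ← 0.81·15.296 = 12.390
Arc 5: start y=0.000, vy=12.390 → t=2.526, apex=7.824, x_land=239.942, impact vy=-12.390
  bounce: vy ← 0.81·12.390 = 10.036
Arc 6: start y=0.000, vy=10.036 → t=2.046, apex=5.134, x_land=265.334, impact vy=-10.036
  bounce: vy ← 0.81·10.036 = 8.129

1 5.087 42.225 63.129
2 4.753 27.704 122.115
3 3.850 18.176 169.894
4 3.119 11.925 208.595
5 2.526 7.824 239.942
6 2.046 5.134 265.334
final: 265.334 8.129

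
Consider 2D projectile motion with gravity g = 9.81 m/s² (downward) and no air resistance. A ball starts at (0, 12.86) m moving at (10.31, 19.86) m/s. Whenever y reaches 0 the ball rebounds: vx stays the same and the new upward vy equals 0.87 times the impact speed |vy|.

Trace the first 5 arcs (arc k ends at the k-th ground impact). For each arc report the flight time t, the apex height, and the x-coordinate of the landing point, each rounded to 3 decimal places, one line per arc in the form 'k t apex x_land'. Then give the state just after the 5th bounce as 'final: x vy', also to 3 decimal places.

Arc 1: start y=12.860, vy=19.860 → t=4.617, apex=32.963, x_land=47.599, impact vy=-25.431
  bounce: vy ← 0.87·25.431 = 22.125
Arc 2: start y=0.000, vy=22.125 → t=4.511, apex=24.950, x_land=94.105, impact vy=-22.125
  bounce: vy ← 0.87·22.125 = 19.249
Arc 3: start y=0.000, vy=19.249 → t=3.924, apex=18.884, x_land=134.564, impact vy=-19.249
  bounce: vy ← 0.87·19.249 = 16.746
Arc 4: start y=0.000, vy=16.746 → t=3.414, apex=14.294, x_land=169.764, impact vy=-16.746
  bounce: vy ← 0.87·16.746 = 14.569
Arc 5: start y=0.000, vy=14.569 → t=2.970, apex=10.819, x_land=200.388, impact vy=-14.569
  bounce: vy ← 0.87·14.569 = 12.675

1 4.617 32.963 47.599
2 4.511 24.950 94.105
3 3.924 18.884 134.564
4 3.414 14.294 169.764
5 2.970 10.819 200.388
final: 200.388 12.675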